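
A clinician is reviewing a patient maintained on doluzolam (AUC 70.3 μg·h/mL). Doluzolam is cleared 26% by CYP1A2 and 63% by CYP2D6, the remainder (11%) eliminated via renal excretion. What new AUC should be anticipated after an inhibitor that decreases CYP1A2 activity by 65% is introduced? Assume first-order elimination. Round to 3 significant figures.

The CYP1A2 pathway (26% of clearance) falls to 0.35× activity: 0.26 × 0.35 = 0.091.
CYP2D6 (63%) and the residual 11% are unaffected.
Relative clearance = 0.091 + 0.63 + 0.11 = 0.831.
New AUC = baseline ÷ relative clearance = 70.3 / 0.831 = 84.6 μg·h/mL.

84.6 μg·h/mL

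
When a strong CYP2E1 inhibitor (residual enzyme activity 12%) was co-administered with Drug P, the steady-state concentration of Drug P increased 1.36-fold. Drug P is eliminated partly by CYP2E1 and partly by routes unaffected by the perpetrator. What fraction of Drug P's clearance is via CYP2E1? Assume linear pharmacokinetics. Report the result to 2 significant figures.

Call the CYP2E1 fraction fm. After the interaction, CL_new/CL_old = fm × 0.12 + (1 − fm).
Steady-state concentration ratio = 1 / (new CL fraction), so new CL fraction = 1 / 1.36 = 0.7353.
fm × 0.12 + 1 − fm = 0.7353  ⇒  fm × (0.12 − 1) = −0.2647  ⇒  fm = 0.30.

0.30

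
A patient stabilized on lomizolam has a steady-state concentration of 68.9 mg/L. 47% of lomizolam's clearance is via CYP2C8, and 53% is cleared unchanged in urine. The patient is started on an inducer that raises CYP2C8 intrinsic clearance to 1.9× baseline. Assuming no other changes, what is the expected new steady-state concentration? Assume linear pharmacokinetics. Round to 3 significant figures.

CYP2C8: 0.47 × 1.9 = 0.893
Other: 0.53 (unchanged)
New clearance relative to baseline: 0.893 + 0.53 = 1.423.
New steady-state concentration = baseline ÷ relative clearance = 68.9 / 1.423 = 48.4 mg/L.

48.4 mg/L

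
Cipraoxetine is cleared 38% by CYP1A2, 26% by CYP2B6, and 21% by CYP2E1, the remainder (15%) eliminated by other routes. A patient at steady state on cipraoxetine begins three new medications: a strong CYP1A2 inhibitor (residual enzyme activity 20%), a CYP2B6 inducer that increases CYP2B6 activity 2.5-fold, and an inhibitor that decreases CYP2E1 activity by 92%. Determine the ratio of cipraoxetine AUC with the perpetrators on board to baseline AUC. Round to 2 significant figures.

The CYP1A2 pathway (38% of clearance) drops to 0.2× activity: 0.38 × 0.2 = 0.076.
The CYP2B6 pathway (26% of clearance) increases to 2.5× activity: 0.26 × 2.5 = 0.65.
The CYP2E1 pathway (21% of clearance) falls to 0.08× activity: 0.21 × 0.08 = 0.0168.
The remaining 15% of clearance is unaffected.
CL_new/CL_old = 0.076 + 0.65 + 0.0168 + 0.15 = 0.8928.
Because AUC varies inversely with clearance, the combined effect is 1 / 0.8928 = 1.1.

1.1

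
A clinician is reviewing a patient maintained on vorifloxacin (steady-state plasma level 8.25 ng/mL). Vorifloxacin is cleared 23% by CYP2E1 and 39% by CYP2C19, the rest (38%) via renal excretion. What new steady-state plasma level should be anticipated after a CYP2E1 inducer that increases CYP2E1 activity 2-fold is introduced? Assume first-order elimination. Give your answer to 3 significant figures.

6.71 ng/mL

The CYP2E1 pathway (23% of clearance) increases to 2× activity: 0.23 × 2 = 0.46.
CYP2C19 (39%) and the residual 38% are unaffected.
CL_new/CL_old = 0.46 + 0.39 + 0.38 = 1.23.
Steady-state plasma level ∝ 1/CL, so new value = 8.25 / 1.23 = 6.71 ng/mL.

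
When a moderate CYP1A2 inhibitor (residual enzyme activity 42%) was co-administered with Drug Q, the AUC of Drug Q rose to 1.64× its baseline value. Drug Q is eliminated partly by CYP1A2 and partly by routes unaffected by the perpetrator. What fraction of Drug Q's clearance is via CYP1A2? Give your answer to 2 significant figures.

0.67

Let fm be the CYP1A2 fraction. New clearance relative to baseline = fm × 0.42 + (1 − fm).
AUC ratio = 1 / (new CL fraction), so new CL fraction = 1 / 1.64 = 0.6098.
fm × 0.42 + 1 − fm = 0.6098  ⇒  fm × (0.42 − 1) = −0.3902  ⇒  fm = 0.67.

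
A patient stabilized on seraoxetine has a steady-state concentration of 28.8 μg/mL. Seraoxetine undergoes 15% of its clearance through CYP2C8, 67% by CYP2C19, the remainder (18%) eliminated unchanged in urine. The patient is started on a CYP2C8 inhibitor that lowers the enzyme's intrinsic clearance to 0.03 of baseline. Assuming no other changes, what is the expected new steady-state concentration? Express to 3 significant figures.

The CYP2C8 pathway (15% of clearance) drops to 0.03× activity: 0.15 × 0.03 = 0.0045.
CYP2C19 (67%) and the residual 18% are unaffected.
CL_new/CL_old = 0.0045 + 0.67 + 0.18 = 0.8545.
Steady-state concentration ∝ 1/CL, so new value = 28.8 / 0.8545 = 33.7 μg/mL.

33.7 μg/mL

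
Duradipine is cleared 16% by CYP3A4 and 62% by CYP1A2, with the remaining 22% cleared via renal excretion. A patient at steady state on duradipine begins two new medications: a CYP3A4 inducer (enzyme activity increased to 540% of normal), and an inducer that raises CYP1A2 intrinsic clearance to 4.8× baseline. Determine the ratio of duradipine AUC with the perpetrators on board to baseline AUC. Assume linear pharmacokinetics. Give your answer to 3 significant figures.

CYP3A4: 0.16 × 5.4 = 0.864
CYP1A2: 0.62 × 4.8 = 2.976
Other: 0.22 (unchanged)
New clearance relative to baseline: 0.864 + 2.976 + 0.22 = 4.06.
Because AUC varies inversely with clearance, the combined effect is 1 / 4.06 = 0.246.

0.246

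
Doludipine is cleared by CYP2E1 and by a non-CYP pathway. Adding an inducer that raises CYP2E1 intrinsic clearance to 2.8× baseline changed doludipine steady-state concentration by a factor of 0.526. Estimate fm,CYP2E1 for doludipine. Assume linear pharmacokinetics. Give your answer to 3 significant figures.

0.501

Call the CYP2E1 fraction fm. After the interaction, CL_new/CL_old = fm × 2.8 + (1 − fm).
Steady-state concentration ratio = 1 / (new CL fraction), so new CL fraction = 1 / 0.526 = 1.901.
fm × 2.8 + 1 − fm = 1.901  ⇒  fm × (2.8 − 1) = 0.9011  ⇒  fm = 0.501.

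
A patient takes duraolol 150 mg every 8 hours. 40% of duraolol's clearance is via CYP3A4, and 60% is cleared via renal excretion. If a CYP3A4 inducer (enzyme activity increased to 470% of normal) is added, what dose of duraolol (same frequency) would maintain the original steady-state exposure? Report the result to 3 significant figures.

The CYP3A4 pathway (40% of clearance) increases to 4.7× activity: 0.4 × 4.7 = 1.88.
The remaining 60% of clearance is unaffected.
CL_new/CL_old = 1.88 + 0.6 = 2.48.
Exposure is unchanged when dose changes in proportion to clearance. New dose = 150 mg × 2.48 = 372 mg.

372 mg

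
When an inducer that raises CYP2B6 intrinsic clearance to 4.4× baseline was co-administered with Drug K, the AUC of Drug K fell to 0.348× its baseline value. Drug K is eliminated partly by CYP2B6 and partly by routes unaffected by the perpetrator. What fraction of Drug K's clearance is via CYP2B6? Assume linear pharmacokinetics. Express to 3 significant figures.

Let fm be the CYP2B6 fraction. New clearance relative to baseline = fm × 4.4 + (1 − fm).
AUC ratio = 1 / (new CL fraction), so new CL fraction = 1 / 0.348 = 2.874.
fm × 4.4 + 1 − fm = 2.874  ⇒  fm × (4.4 − 1) = 1.874  ⇒  fm = 0.551.

0.551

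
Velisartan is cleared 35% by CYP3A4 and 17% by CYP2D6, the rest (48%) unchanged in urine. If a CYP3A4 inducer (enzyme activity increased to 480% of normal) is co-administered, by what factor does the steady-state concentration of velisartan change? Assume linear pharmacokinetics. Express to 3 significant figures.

CYP3A4: 0.35 × 4.8 = 1.68
CYP2D6: 0.17 (unchanged)
Other: 0.48 (unchanged)
New clearance relative to baseline: 1.68 + 0.17 + 0.48 = 2.33.
Steady-state concentration is inversely proportional to clearance, so the fold-change is 1 / 2.33 = 0.429.

0.429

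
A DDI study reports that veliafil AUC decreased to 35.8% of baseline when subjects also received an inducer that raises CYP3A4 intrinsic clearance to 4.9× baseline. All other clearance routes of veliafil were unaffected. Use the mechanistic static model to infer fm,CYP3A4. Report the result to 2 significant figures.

0.46

Call the CYP3A4 fraction fm. After the interaction, CL_new/CL_old = fm × 4.9 + (1 − fm).
AUC ratio = 1 / (new CL fraction), so new CL fraction = 1 / 0.358 = 2.793.
fm × 4.9 + 1 − fm = 2.793  ⇒  fm × (4.9 − 1) = 1.793  ⇒  fm = 0.46.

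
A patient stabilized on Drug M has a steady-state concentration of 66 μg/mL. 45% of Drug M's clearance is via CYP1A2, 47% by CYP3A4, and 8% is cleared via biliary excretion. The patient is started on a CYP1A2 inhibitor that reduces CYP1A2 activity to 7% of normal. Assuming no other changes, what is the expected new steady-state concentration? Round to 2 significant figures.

The CYP1A2 pathway (45% of clearance) falls to 0.07× activity: 0.45 × 0.07 = 0.0315.
CYP3A4 (47%) and the residual 8% are unaffected.
CL_new/CL_old = 0.0315 + 0.47 + 0.08 = 0.5815.
Steady-state concentration ∝ 1/CL, so new value = 66 / 0.5815 = 1.1 × 10² μg/mL.

1.1 × 10² μg/mL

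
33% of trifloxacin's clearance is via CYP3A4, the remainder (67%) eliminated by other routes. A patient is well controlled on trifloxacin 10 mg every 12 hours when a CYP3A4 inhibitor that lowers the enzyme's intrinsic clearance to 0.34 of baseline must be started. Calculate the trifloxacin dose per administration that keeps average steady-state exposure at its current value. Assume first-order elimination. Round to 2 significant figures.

7.8 mg

The CYP3A4 pathway (33% of clearance) falls to 0.34× activity: 0.33 × 0.34 = 0.1122.
Non-CYP routes (67%) are unchanged.
CL_new/CL_old = 0.1122 + 0.67 = 0.7822.
Css,avg = (dose rate)/CL, so holding Css fixed requires dose ∝ CL: 10 × 0.7822 = 7.8 mg.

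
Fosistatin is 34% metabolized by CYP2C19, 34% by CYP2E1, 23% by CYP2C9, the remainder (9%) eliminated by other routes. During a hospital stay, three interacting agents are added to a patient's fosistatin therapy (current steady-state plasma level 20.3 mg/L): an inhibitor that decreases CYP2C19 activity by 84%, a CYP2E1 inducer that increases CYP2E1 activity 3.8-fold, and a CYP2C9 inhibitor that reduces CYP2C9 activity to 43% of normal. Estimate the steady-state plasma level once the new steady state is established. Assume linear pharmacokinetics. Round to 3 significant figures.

13.2 mg/L

The CYP2C19 pathway (34% of clearance) is reduced to 0.16× activity: 0.34 × 0.16 = 0.0544.
The CYP2E1 pathway (34% of clearance) rises to 3.8× activity: 0.34 × 3.8 = 1.292.
The CYP2C9 pathway (23% of clearance) is reduced to 0.43× activity: 0.23 × 0.43 = 0.0989.
Non-CYP routes (9%) are unchanged.
CL_new/CL_old = 0.0544 + 1.292 + 0.0989 + 0.09 = 1.5353.
Dividing the baseline by the relative clearance: 20.3 / 1.5353 = 13.2 mg/L.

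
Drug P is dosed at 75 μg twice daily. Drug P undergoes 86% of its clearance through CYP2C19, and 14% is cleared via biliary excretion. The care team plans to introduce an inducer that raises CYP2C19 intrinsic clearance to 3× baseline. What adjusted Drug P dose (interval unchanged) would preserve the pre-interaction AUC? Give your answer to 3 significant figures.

The CYP2C19 pathway (86% of clearance) rises to 3× activity: 0.86 × 3 = 2.58.
The remaining 14% of clearance is unaffected.
Relative clearance = 2.58 + 0.14 = 2.72.
Exposure is unchanged when dose changes in proportion to clearance. New dose = 75 μg × 2.72 = 204 μg.

204 μg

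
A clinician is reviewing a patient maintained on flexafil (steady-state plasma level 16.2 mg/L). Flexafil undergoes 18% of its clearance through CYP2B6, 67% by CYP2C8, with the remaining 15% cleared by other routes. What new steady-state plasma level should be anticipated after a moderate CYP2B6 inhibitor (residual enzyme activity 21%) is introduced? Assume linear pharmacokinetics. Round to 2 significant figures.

CYP2B6: 0.18 × 0.21 = 0.0378
CYP2C8: 0.67 (unchanged)
Other: 0.15 (unchanged)
New clearance relative to baseline: 0.0378 + 0.67 + 0.15 = 0.8578.
With dosing unchanged, steady-state plasma level scales as 1/CL: 16.2 / 0.8578 = 19 mg/L.

19 mg/L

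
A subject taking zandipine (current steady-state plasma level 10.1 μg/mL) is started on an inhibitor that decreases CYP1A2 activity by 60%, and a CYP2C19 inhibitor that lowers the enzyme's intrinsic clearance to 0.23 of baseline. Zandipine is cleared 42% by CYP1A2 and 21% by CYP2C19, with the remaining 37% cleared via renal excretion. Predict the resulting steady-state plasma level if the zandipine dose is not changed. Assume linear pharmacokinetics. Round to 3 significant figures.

17.2 μg/mL

The CYP1A2 pathway (42% of clearance) drops to 0.4× activity: 0.42 × 0.4 = 0.168.
The CYP2C19 pathway (21% of clearance) drops to 0.23× activity: 0.21 × 0.23 = 0.0483.
Non-CYP routes (37%) are unchanged.
Relative clearance = 0.168 + 0.0483 + 0.37 = 0.5863.
Steady-state plasma level ∝ 1/CL: new value = 10.1 / 0.5863 = 17.2 μg/mL.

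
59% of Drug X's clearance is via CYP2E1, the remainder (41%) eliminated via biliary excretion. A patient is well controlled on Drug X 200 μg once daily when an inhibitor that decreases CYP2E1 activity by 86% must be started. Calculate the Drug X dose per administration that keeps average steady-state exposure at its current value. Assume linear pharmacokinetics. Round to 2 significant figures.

CYP2E1: 0.59 × 0.14 = 0.0826
Other: 0.41 (unchanged)
CL_new/CL_old = 0.0826 + 0.41 = 0.4926.
To maintain the same steady-state level, dose must scale with clearance: new dose = 200 × 0.4926 = 99 μg.

99 μg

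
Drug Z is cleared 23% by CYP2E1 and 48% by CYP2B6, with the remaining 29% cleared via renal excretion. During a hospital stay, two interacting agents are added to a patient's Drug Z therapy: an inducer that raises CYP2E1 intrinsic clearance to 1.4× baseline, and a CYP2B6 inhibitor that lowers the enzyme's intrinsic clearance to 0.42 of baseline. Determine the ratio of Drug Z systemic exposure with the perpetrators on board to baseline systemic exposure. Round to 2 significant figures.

1.2

The CYP2E1 pathway (23% of clearance) rises to 1.4× activity: 0.23 × 1.4 = 0.322.
The CYP2B6 pathway (48% of clearance) falls to 0.42× activity: 0.48 × 0.42 = 0.2016.
The remaining 29% of clearance is unaffected.
Relative clearance = 0.322 + 0.2016 + 0.29 = 0.8136.
Systemic exposure ∝ 1/CL: fold-change = 1 / 0.8136 = 1.2.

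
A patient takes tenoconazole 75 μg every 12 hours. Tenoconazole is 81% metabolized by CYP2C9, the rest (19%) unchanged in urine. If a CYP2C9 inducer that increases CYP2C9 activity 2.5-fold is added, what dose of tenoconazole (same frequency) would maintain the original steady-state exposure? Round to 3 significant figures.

The CYP2C9 pathway (81% of clearance) rises to 2.5× activity: 0.81 × 2.5 = 2.025.
Non-CYP routes (19%) are unchanged.
New clearance relative to baseline: 2.025 + 0.19 = 2.215.
Exposure is unchanged when dose changes in proportion to clearance. New dose = 75 μg × 2.215 = 166 μg.

166 μg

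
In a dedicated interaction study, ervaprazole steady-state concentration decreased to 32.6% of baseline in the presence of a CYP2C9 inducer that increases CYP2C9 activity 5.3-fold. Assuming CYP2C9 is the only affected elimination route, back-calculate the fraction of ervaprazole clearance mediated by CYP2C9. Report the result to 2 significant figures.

0.48

CL'/CL = 1 / 0.326 = 3.067
5.3·fm + (1 − fm) = 3.067
fm = (3.067 − 1) / (5.3 − 1) = 0.48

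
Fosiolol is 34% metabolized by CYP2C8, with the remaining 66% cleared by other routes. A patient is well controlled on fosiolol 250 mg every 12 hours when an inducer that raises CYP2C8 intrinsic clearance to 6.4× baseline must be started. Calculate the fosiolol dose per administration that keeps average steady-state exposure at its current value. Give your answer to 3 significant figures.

The CYP2C8 pathway (34% of clearance) is boosted to 6.4× activity: 0.34 × 6.4 = 2.176.
The remaining 66% of clearance is unaffected.
New clearance relative to baseline: 2.176 + 0.66 = 2.836.
To maintain the same steady-state level, dose must scale with clearance: new dose = 250 × 2.836 = 709 mg.

709 mg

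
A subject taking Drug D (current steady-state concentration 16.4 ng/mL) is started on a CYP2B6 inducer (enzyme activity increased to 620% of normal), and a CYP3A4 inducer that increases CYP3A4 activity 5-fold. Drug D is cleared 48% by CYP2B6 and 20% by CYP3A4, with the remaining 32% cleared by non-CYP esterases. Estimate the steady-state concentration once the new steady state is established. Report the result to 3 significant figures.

CYP2B6: 0.48 × 6.2 = 2.976
CYP3A4: 0.2 × 5 = 1
Other: 0.32 (unchanged)
Relative clearance = 2.976 + 1 + 0.32 = 4.296.
Steady-state concentration ∝ 1/CL: new value = 16.4 / 4.296 = 3.82 ng/mL.

3.82 ng/mL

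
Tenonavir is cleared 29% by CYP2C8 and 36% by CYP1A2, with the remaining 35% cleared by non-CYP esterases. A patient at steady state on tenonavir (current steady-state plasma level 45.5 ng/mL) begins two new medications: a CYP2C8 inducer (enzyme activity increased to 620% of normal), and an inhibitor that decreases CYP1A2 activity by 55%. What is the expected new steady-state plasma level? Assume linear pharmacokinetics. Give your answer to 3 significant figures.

19.7 ng/mL

The CYP2C8 pathway (29% of clearance) is boosted to 6.2× activity: 0.29 × 6.2 = 1.798.
The CYP1A2 pathway (36% of clearance) falls to 0.45× activity: 0.36 × 0.45 = 0.162.
Non-CYP routes (35%) are unchanged.
CL_new/CL_old = 1.798 + 0.162 + 0.35 = 2.31.
Dividing the baseline by the relative clearance: 45.5 / 2.31 = 19.7 ng/mL.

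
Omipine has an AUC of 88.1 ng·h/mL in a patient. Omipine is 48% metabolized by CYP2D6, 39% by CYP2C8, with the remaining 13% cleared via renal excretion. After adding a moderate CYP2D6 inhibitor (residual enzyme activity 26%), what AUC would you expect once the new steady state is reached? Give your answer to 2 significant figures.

CYP2D6: 0.48 × 0.26 = 0.1248
CYP2C8: 0.39 (unchanged)
Other: 0.13 (unchanged)
Relative clearance = 0.1248 + 0.39 + 0.13 = 0.6448.
AUC ∝ 1/CL, so new value = 88.1 / 0.6448 = 1.4 × 10² ng·h/mL.

1.4 × 10² ng·h/mL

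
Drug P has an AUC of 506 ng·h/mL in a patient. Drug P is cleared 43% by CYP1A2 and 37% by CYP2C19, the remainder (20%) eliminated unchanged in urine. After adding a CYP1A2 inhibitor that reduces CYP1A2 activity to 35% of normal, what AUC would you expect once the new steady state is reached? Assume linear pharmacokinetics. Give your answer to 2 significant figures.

The CYP1A2 pathway (43% of clearance) falls to 0.35× activity: 0.43 × 0.35 = 0.1505.
CYP2C19 (37%) and the residual 20% are unaffected.
New clearance relative to baseline: 0.1505 + 0.37 + 0.2 = 0.7205.
AUC ∝ 1/CL, so new value = 506 / 0.7205 = 7.0 × 10² ng·h/mL.

7.0 × 10² ng·h/mL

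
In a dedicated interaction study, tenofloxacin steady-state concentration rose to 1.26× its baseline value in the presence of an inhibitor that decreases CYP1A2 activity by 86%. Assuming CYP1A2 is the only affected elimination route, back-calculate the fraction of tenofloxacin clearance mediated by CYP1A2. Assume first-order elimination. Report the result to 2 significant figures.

CL'/CL = 1 / 1.26 = 0.7937
0.14·fm + (1 − fm) = 0.7937
fm = (0.7937 − 1) / (0.14 − 1) = 0.24

0.24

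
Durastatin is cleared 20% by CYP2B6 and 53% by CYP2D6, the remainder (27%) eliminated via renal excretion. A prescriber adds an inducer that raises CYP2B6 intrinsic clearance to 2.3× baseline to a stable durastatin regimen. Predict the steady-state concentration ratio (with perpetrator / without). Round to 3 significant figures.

0.794

CYP2B6: 0.2 × 2.3 = 0.46
CYP2D6: 0.53 (unchanged)
Other: 0.27 (unchanged)
New clearance relative to baseline: 0.46 + 0.53 + 0.27 = 1.26.
Since steady-state concentration ∝ 1/CL, the ratio is 1 / 1.26 = 0.794.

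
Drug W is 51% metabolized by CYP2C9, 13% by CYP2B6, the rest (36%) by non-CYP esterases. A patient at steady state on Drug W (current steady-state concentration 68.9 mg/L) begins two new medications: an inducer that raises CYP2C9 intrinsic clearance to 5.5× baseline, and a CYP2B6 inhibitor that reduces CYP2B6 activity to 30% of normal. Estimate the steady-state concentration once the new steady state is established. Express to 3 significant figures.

21.5 mg/L

The CYP2C9 pathway (51% of clearance) increases to 5.5× activity: 0.51 × 5.5 = 2.805.
The CYP2B6 pathway (13% of clearance) falls to 0.3× activity: 0.13 × 0.3 = 0.039.
The remaining 36% of clearance is unaffected.
CL_new/CL_old = 2.805 + 0.039 + 0.36 = 3.204.
New steady-state concentration = 68.9 / 3.204 = 21.5 mg/L (concentration scales inversely with clearance).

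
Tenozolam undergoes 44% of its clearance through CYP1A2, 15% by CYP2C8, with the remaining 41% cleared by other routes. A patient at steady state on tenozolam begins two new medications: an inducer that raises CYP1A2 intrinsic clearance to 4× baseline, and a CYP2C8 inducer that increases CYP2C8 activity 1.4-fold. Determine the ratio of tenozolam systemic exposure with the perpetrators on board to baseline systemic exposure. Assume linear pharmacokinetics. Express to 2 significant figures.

CYP1A2: 0.44 × 4 = 1.76
CYP2C8: 0.15 × 1.4 = 0.21
Other: 0.41 (unchanged)
CL_new/CL_old = 1.76 + 0.21 + 0.41 = 2.38.
Because systemic exposure varies inversely with clearance, the combined effect is 1 / 2.38 = 0.42.

0.42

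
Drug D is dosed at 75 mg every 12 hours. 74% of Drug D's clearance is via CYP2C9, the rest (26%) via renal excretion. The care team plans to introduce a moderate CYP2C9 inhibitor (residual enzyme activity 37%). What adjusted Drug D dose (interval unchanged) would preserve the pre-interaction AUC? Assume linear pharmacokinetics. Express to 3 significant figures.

CYP2C9: 0.74 × 0.37 = 0.2738
Other: 0.26 (unchanged)
Relative clearance = 0.2738 + 0.26 = 0.5338.
Exposure is unchanged when dose changes in proportion to clearance. New dose = 75 mg × 0.5338 = 40.0 mg.

40.0 mg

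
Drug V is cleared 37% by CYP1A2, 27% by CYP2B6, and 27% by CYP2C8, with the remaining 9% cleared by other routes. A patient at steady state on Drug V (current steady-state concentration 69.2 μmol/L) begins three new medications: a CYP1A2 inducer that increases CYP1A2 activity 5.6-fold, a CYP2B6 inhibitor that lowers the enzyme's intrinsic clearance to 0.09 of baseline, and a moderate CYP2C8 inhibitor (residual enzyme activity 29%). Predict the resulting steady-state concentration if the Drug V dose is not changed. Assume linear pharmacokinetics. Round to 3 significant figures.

30.6 μmol/L

The CYP1A2 pathway (37% of clearance) rises to 5.6× activity: 0.37 × 5.6 = 2.072.
The CYP2B6 pathway (27% of clearance) falls to 0.09× activity: 0.27 × 0.09 = 0.0243.
The CYP2C8 pathway (27% of clearance) drops to 0.29× activity: 0.27 × 0.29 = 0.0783.
The remaining 9% of clearance is unaffected.
CL_new/CL_old = 2.072 + 0.0243 + 0.0783 + 0.09 = 2.2646.
Dividing the baseline by the relative clearance: 69.2 / 2.2646 = 30.6 μmol/L.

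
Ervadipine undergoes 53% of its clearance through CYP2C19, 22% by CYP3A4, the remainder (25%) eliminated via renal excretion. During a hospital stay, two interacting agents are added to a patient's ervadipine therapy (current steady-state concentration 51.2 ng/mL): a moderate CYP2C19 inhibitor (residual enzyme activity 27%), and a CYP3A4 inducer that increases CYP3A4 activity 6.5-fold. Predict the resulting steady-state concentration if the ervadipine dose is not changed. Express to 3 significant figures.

CYP2C19: 0.53 × 0.27 = 0.1431
CYP3A4: 0.22 × 6.5 = 1.43
Other: 0.25 (unchanged)
CL_new/CL_old = 0.1431 + 1.43 + 0.25 = 1.8231.
Steady-state concentration ∝ 1/CL: new value = 51.2 / 1.8231 = 28.1 ng/mL.

28.1 ng/mL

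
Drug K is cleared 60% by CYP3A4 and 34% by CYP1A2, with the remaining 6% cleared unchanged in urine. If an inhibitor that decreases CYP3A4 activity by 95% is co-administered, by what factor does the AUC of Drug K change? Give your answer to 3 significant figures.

CYP3A4: 0.6 × 0.05 = 0.03
CYP1A2: 0.34 (unchanged)
Other: 0.06 (unchanged)
New clearance relative to baseline: 0.03 + 0.34 + 0.06 = 0.43.
Since AUC ∝ 1/CL, the ratio is 1 / 0.43 = 2.33.

2.33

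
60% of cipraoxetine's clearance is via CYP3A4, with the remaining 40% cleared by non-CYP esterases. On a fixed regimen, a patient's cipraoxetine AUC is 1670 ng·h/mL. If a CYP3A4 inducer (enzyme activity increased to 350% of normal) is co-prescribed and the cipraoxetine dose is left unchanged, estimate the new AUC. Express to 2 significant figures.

6.7 × 10² ng·h/mL

CYP3A4: 0.6 × 3.5 = 2.1
Other: 0.4 (unchanged)
CL_new/CL_old = 2.1 + 0.4 = 2.5.
New AUC = baseline ÷ relative clearance = 1670 / 2.5 = 6.7 × 10² ng·h/mL.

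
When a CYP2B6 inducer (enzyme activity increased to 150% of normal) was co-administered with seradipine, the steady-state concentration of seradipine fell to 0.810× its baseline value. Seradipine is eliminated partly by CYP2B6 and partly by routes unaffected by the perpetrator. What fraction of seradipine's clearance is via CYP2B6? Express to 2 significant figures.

Let x = fm,CYP2B6. Because steady-state concentration ∝ 1/CL, relative clearance rose to 1/0.810 = 1.235.
Only the CYP2B6 route changed, so 1.235 = x·1.5 + (1 − x), giving x = 0.47.

0.47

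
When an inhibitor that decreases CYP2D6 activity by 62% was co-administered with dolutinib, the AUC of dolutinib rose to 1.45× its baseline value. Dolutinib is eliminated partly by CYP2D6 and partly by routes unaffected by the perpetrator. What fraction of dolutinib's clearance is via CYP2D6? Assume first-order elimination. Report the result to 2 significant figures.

0.50

CL'/CL = 1 / 1.45 = 0.6897
0.38·fm + (1 − fm) = 0.6897
fm = (0.6897 − 1) / (0.38 − 1) = 0.50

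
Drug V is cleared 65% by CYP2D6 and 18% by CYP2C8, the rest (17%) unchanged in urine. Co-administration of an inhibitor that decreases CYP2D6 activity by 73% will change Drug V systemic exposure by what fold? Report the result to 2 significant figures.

1.9

CYP2D6: 0.65 × 0.27 = 0.1755
CYP2C8: 0.18 (unchanged)
Other: 0.17 (unchanged)
CL_new/CL_old = 0.1755 + 0.18 + 0.17 = 0.5255.
Since systemic exposure ∝ 1/CL, the ratio is 1 / 0.5255 = 1.9.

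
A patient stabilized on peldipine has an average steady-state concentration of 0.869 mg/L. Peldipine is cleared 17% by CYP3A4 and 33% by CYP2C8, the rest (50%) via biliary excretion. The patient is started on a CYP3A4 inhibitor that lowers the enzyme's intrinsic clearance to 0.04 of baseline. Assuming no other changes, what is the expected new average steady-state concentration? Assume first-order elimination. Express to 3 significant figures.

1.04 mg/L

CYP3A4: 0.17 × 0.04 = 0.0068
CYP2C8: 0.33 (unchanged)
Other: 0.5 (unchanged)
New clearance relative to baseline: 0.0068 + 0.33 + 0.5 = 0.8368.
New average steady-state concentration = baseline ÷ relative clearance = 0.869 / 0.8368 = 1.04 mg/L.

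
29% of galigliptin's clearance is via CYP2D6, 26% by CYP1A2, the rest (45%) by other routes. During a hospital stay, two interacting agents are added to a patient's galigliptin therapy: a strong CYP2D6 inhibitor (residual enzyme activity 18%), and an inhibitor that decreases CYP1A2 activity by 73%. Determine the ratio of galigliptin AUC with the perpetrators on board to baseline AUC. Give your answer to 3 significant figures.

1.75

The CYP2D6 pathway (29% of clearance) falls to 0.18× activity: 0.29 × 0.18 = 0.0522.
The CYP1A2 pathway (26% of clearance) falls to 0.27× activity: 0.26 × 0.27 = 0.0702.
The remaining 45% of clearance is unaffected.
Relative clearance = 0.0522 + 0.0702 + 0.45 = 0.5724.
Because AUC varies inversely with clearance, the combined effect is 1 / 0.5724 = 1.75.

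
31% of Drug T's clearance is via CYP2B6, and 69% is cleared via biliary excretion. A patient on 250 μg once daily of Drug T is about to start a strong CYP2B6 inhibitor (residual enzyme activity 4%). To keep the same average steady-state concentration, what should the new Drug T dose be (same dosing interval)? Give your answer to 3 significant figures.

176 μg

CYP2B6: 0.31 × 0.04 = 0.0124
Other: 0.69 (unchanged)
Relative clearance = 0.0124 + 0.69 = 0.7024.
Css,avg = (dose rate)/CL, so holding Css fixed requires dose ∝ CL: 250 × 0.7024 = 176 μg.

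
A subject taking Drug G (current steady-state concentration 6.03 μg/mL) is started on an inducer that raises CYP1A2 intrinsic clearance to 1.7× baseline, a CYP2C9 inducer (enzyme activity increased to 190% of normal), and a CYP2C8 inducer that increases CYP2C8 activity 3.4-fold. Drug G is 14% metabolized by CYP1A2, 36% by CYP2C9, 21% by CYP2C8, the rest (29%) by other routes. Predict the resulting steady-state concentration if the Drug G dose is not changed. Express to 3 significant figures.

3.13 μg/mL

The CYP1A2 pathway (14% of clearance) rises to 1.7× activity: 0.14 × 1.7 = 0.238.
The CYP2C9 pathway (36% of clearance) is boosted to 1.9× activity: 0.36 × 1.9 = 0.684.
The CYP2C8 pathway (21% of clearance) increases to 3.4× activity: 0.21 × 3.4 = 0.714.
Non-CYP routes (29%) are unchanged.
CL_new/CL_old = 0.238 + 0.684 + 0.714 + 0.29 = 1.926.
Steady-state concentration ∝ 1/CL: new value = 6.03 / 1.926 = 3.13 μg/mL.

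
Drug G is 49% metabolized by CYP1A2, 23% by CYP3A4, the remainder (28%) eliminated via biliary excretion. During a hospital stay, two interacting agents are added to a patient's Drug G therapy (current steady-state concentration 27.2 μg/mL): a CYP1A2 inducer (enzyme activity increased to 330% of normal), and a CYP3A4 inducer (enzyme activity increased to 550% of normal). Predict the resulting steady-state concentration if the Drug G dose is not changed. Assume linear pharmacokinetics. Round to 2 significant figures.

The CYP1A2 pathway (49% of clearance) is boosted to 3.3× activity: 0.49 × 3.3 = 1.617.
The CYP3A4 pathway (23% of clearance) rises to 5.5× activity: 0.23 × 5.5 = 1.265.
Non-CYP routes (28%) are unchanged.
CL_new/CL_old = 1.617 + 1.265 + 0.28 = 3.162.
Steady-state concentration ∝ 1/CL: new value = 27.2 / 3.162 = 8.6 μg/mL.

8.6 μg/mL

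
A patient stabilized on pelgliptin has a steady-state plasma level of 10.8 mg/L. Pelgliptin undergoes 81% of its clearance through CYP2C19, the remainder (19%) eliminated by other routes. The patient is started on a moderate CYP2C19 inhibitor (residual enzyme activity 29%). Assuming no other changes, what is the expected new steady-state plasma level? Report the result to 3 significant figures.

25.4 mg/L

The CYP2C19 pathway (81% of clearance) drops to 0.29× activity: 0.81 × 0.29 = 0.2349.
The remaining 19% of clearance is unaffected.
CL_new/CL_old = 0.2349 + 0.19 = 0.4249.
New steady-state plasma level = baseline ÷ relative clearance = 10.8 / 0.4249 = 25.4 mg/L.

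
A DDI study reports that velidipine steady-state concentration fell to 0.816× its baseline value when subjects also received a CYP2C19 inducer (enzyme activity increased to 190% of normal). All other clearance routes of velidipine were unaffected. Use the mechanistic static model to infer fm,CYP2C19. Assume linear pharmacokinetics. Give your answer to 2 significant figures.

0.25

Call the CYP2C19 fraction fm. After the interaction, CL_new/CL_old = fm × 1.9 + (1 − fm).
Steady-state concentration ratio = 1 / (new CL fraction), so new CL fraction = 1 / 0.816 = 1.225.
fm × 1.9 + 1 − fm = 1.225  ⇒  fm × (1.9 − 1) = 0.2255  ⇒  fm = 0.25.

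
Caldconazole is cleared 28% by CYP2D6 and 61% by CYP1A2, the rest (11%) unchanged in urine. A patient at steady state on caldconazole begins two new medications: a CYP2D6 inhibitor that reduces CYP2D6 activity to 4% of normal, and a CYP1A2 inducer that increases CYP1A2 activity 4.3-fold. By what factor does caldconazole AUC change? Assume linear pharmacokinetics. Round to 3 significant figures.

0.364

The CYP2D6 pathway (28% of clearance) drops to 0.04× activity: 0.28 × 0.04 = 0.0112.
The CYP1A2 pathway (61% of clearance) increases to 4.3× activity: 0.61 × 4.3 = 2.623.
Non-CYP routes (11%) are unchanged.
New clearance relative to baseline: 0.0112 + 2.623 + 0.11 = 2.7442.
AUC ∝ 1/CL: fold-change = 1 / 2.7442 = 0.364.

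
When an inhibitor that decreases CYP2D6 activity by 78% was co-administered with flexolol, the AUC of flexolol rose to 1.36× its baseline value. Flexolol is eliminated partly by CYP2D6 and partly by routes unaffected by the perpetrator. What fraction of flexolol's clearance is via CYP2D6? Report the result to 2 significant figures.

0.34

Call the CYP2D6 fraction fm. After the interaction, CL_new/CL_old = fm × 0.22 + (1 − fm).
AUC ratio = 1 / (new CL fraction), so new CL fraction = 1 / 1.36 = 0.7353.
fm × 0.22 + 1 − fm = 0.7353  ⇒  fm × (0.22 − 1) = −0.2647  ⇒  fm = 0.34.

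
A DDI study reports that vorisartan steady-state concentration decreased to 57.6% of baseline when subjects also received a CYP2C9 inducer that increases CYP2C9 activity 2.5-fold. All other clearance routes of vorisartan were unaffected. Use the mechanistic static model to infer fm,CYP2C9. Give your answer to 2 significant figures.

Call the CYP2C9 fraction fm. After the interaction, CL_new/CL_old = fm × 2.5 + (1 − fm).
Steady-state concentration ratio = 1 / (new CL fraction), so new CL fraction = 1 / 0.576 = 1.736.
fm × 2.5 + 1 − fm = 1.736  ⇒  fm × (2.5 − 1) = 0.7361  ⇒  fm = 0.49.

0.49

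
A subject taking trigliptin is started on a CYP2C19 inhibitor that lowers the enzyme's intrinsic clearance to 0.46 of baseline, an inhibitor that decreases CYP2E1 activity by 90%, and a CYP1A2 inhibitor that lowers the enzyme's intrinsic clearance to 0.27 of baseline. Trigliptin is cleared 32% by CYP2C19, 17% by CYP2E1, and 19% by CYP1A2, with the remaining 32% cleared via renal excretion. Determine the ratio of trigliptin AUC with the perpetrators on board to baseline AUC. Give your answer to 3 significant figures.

1.87

CYP2C19: 0.32 × 0.46 = 0.1472
CYP2E1: 0.17 × 0.1 = 0.017
CYP1A2: 0.19 × 0.27 = 0.0513
Other: 0.32 (unchanged)
New clearance relative to baseline: 0.1472 + 0.017 + 0.0513 + 0.32 = 0.5355.
Because AUC varies inversely with clearance, the combined effect is 1 / 0.5355 = 1.87.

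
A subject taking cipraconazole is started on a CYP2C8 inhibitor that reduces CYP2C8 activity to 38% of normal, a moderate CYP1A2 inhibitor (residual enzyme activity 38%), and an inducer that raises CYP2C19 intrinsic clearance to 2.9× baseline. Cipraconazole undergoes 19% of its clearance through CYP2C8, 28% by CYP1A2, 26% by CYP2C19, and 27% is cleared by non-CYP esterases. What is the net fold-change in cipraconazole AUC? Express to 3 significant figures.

0.832

CYP2C8: 0.19 × 0.38 = 0.0722
CYP1A2: 0.28 × 0.38 = 0.1064
CYP2C19: 0.26 × 2.9 = 0.754
Other: 0.27 (unchanged)
Relative clearance = 0.0722 + 0.1064 + 0.754 + 0.27 = 1.2026.
Net AUC ratio = 1 / 1.2026 = 0.832.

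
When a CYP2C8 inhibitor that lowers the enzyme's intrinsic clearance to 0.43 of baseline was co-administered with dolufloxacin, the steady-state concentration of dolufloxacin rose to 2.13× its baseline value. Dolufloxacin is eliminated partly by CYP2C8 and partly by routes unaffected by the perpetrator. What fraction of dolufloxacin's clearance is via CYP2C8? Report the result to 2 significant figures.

0.93

CL'/CL = 1 / 2.13 = 0.4695
0.43·fm + (1 − fm) = 0.4695
fm = (0.4695 − 1) / (0.43 − 1) = 0.93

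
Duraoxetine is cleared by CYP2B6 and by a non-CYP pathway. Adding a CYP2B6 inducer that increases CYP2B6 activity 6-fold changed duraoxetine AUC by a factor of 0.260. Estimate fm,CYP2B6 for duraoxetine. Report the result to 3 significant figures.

0.569

Call the CYP2B6 fraction fm. After the interaction, CL_new/CL_old = fm × 6 + (1 − fm).
AUC ratio = 1 / (new CL fraction), so new CL fraction = 1 / 0.260 = 3.846.
fm × 6 + 1 − fm = 3.846  ⇒  fm × (6 − 1) = 2.846  ⇒  fm = 0.569.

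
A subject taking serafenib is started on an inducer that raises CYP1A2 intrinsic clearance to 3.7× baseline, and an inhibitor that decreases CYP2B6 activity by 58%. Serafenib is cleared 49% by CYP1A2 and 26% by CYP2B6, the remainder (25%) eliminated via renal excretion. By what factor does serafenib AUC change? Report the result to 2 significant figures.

CYP1A2: 0.49 × 3.7 = 1.813
CYP2B6: 0.26 × 0.42 = 0.1092
Other: 0.25 (unchanged)
Relative clearance = 1.813 + 0.1092 + 0.25 = 2.1722.
Because AUC varies inversely with clearance, the combined effect is 1 / 2.1722 = 0.46.

0.46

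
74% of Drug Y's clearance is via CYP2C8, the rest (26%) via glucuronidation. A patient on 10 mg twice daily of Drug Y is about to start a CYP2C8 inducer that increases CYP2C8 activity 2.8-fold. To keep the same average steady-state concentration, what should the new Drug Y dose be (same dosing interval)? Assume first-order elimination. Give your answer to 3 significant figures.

CYP2C8: 0.74 × 2.8 = 2.072
Other: 0.26 (unchanged)
New clearance relative to baseline: 2.072 + 0.26 = 2.332.
Css,avg = (dose rate)/CL, so holding Css fixed requires dose ∝ CL: 10 × 2.332 = 23.3 mg.

23.3 mg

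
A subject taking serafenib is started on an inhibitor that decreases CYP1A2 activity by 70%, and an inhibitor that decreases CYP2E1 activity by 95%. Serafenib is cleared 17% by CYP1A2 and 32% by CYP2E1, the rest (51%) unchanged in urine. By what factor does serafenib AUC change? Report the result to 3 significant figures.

1.73

CYP1A2: 0.17 × 0.3 = 0.051
CYP2E1: 0.32 × 0.05 = 0.016
Other: 0.51 (unchanged)
New clearance relative to baseline: 0.051 + 0.016 + 0.51 = 0.577.
AUC ∝ 1/CL: fold-change = 1 / 0.577 = 1.73.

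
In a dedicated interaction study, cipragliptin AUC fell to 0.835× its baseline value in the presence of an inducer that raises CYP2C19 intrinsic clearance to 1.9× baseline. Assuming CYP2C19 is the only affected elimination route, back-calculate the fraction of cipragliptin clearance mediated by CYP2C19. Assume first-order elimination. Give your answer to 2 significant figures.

CL'/CL = 1 / 0.835 = 1.198
1.9·fm + (1 − fm) = 1.198
fm = (1.198 − 1) / (1.9 − 1) = 0.22

0.22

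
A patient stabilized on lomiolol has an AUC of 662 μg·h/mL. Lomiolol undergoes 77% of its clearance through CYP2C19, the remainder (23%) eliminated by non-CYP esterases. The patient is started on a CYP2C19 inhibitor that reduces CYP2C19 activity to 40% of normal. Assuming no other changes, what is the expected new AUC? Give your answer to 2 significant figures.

CYP2C19: 0.77 × 0.4 = 0.308
Other: 0.23 (unchanged)
CL_new/CL_old = 0.308 + 0.23 = 0.538.
New AUC = baseline ÷ relative clearance = 662 / 0.538 = 1.2 × 10³ μg·h/mL.

1.2 × 10³ μg·h/mL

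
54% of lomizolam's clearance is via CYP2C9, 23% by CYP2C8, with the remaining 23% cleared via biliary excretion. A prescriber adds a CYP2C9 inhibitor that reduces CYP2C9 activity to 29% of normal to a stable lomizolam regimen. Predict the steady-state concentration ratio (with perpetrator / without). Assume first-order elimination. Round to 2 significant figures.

The CYP2C9 pathway (54% of clearance) is reduced to 0.29× activity: 0.54 × 0.29 = 0.1566.
CYP2C8 (23%) and the residual 23% are unaffected.
Relative clearance = 0.1566 + 0.23 + 0.23 = 0.6166.
Since steady-state concentration ∝ 1/CL, the ratio is 1 / 0.6166 = 1.6.

1.6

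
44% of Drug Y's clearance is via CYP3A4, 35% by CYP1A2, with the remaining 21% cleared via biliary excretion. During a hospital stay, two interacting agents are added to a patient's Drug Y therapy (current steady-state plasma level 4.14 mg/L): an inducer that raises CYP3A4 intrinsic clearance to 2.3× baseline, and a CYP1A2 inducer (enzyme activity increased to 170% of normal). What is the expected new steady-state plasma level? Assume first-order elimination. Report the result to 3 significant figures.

CYP3A4: 0.44 × 2.3 = 1.012
CYP1A2: 0.35 × 1.7 = 0.595
Other: 0.21 (unchanged)
CL_new/CL_old = 1.012 + 0.595 + 0.21 = 1.817.
Dividing the baseline by the relative clearance: 4.14 / 1.817 = 2.28 mg/L.

2.28 mg/L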